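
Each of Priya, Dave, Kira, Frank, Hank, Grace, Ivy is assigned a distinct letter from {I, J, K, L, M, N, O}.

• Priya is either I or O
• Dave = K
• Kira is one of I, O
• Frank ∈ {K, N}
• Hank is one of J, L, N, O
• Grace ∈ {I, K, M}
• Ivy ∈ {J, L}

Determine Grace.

M

Dave's domain is down to {K}, so Dave = K. So Frank, Grace can't be K.
Frank must be N (only option left). So Hank can't be N.
Among the 5 still-open variables, M fits only Grace (and all 5 values in {I, J, L, M, O} must be used), so Grace = M.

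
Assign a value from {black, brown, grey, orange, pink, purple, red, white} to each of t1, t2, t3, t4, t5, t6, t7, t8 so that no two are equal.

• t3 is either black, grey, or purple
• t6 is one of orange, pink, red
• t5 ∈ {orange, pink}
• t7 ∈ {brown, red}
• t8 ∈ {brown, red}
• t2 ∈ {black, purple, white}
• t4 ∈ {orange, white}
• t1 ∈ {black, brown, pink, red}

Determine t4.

white

The 8 variables draw from only 8 values {black, brown, grey, orange, pink, purple, red, white}, so each is used; only t3 can be grey, hence t3 = grey.
The 7 still-open variables draw from only 7 values {black, brown, orange, pink, purple, red, white}, so each is used; only t2 can be purple, hence t2 = purple.
The 6 still-open variables draw from only 6 values {black, brown, orange, pink, red, white}, so each is used; only t1 can be black, hence t1 = black.
The 5 still-open variables draw from only 5 values {brown, orange, pink, red, white}, so each is used; only t4 can be white, hence t4 = white.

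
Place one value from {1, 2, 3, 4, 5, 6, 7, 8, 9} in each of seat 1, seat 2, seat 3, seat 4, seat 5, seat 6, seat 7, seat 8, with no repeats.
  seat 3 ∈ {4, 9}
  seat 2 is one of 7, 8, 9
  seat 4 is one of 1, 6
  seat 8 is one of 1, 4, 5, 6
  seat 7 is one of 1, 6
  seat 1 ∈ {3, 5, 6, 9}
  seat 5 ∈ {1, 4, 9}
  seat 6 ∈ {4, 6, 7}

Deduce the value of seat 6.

7

The 8 variables together cover exactly {1, 3, 4, 5, 6, 7, 8, 9} — 8 values for 8 variables — and 3 appears only in seat 1's list, so seat 1 = 3.
Among the 7 still-open variables, 5 fits only seat 8 (and all 7 values in {1, 4, 5, 6, 7, 8, 9} must be used), so seat 8 = 5.
The 6 still-open variables together cover exactly {1, 4, 6, 7, 8, 9} — 6 values for 6 variables — and 8 appears only in seat 2's list, so seat 2 = 8.
The 5 still-open variables draw from only 5 values {1, 4, 6, 7, 9}, so each is used; only seat 6 can be 7, hence seat 6 = 7.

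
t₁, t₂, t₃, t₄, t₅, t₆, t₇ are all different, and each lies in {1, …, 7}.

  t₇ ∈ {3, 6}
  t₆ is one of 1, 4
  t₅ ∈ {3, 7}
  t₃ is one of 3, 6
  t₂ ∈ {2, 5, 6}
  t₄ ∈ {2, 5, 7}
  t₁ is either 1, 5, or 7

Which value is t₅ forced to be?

7

The 7 variables together cover exactly {1, 2, 3, 4, 5, 6, 7} — 7 values for 7 variables — and 4 appears only in t₆'s list, so t₆ = 4.
The 6 still-open variables together cover exactly {1, 2, 3, 5, 6, 7} — 6 values for 6 variables — and 1 appears only in t₁'s list, so t₁ = 1.
The 2 variables t₃ and t₇ are confined to {3, 6}, which locks those values in; drop them from t₂, t₅.
So t₅ = 7.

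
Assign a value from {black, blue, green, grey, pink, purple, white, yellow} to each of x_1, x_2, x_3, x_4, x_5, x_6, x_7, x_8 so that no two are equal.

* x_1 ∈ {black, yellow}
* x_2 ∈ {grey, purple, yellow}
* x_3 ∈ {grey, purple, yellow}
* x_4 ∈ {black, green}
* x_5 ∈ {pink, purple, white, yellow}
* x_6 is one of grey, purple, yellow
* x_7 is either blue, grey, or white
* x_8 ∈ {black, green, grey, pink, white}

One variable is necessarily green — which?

x_4

Among the 8 variables, blue fits only x_7 (and all 8 values in {black, blue, green, grey, pink, purple, white, yellow} must be used), so x_7 = blue.
x_2, x_3, x_6 share exactly the 3 values {grey, purple, yellow}; by pigeonhole those values go to them, so strike grey, purple, yellow from x_1, x_5, x_8.
x_1 has just one choice, so x_1 = black. Eliminate black elsewhere: x_4, x_8.
So green goes to x_4.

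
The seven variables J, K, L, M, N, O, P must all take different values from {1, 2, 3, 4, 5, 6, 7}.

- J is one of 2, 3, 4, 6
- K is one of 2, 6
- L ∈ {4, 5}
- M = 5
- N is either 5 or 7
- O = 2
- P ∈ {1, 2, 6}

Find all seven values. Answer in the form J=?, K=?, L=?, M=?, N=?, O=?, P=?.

J=3, K=6, L=4, M=5, N=7, O=2, P=1

M must be 5 (only option left). Strike 5 from L, N.
N has just one choice, so N = 7.
O must be 2 (only option left). Eliminate 2 elsewhere: J, K, P.
K's domain is down to {6}, so K = 6. Eliminate 6 elsewhere: J, P.
L has just one choice, so L = 4. Strike 4 from J.
P has just one choice, so P = 1.
J's domain is down to {3}, so J = 3.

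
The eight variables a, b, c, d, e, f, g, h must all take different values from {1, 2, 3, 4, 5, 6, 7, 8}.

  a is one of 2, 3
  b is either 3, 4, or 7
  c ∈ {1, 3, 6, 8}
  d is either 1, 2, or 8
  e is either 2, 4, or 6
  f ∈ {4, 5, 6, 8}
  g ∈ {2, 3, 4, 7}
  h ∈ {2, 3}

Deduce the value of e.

The 8 variables draw from only 8 values {1, 2, 3, 4, 5, 6, 7, 8}, so each is used; only f can be 5, hence f = 5.
The 2 variables a and h are confined to {2, 3}, which locks those values in; drop them from b, c, d, e, g.
b and g between them cover only {4, 7} — a naked pair. Remove those values from e.
So e = 6.

6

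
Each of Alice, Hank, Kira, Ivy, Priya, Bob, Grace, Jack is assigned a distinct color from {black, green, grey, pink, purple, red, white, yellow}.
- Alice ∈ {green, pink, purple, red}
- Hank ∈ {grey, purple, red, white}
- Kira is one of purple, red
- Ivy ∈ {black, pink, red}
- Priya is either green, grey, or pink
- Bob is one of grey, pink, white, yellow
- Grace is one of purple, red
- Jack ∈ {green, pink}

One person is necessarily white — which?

The 8 variables draw from only 8 values {black, green, grey, pink, purple, red, white, yellow}, so each is used; only Ivy can be black, hence Ivy = black.
The 7 still-open variables draw from only 7 values {green, grey, pink, purple, red, white, yellow}, so each is used; only Bob can be yellow, hence Bob = yellow.
The 6 still-open variables draw from only 6 values {green, grey, pink, purple, red, white}, so each is used; only Hank can be white, hence Hank = white.

Hank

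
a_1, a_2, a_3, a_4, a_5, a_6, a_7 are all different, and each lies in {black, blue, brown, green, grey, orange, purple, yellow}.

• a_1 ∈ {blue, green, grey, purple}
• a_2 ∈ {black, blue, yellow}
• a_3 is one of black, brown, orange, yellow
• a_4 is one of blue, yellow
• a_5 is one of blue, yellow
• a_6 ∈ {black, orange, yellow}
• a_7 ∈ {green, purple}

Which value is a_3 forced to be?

The 2 variables a_4 and a_5 are confined to {blue, yellow}, which locks those values in; drop them from a_1, a_2, a_3, a_6.
a_2 has just one choice, so a_2 = black. So a_3, a_6 can't be black.
a_6 must be orange (only option left). So a_3 can't be orange.
So a_3 = brown.

brown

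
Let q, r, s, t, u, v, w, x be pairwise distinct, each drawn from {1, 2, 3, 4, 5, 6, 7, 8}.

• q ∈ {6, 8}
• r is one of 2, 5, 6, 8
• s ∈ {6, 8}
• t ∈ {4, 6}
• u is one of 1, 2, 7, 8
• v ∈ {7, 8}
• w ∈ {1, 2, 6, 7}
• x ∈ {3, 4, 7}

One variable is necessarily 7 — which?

v

The 8 variables together cover exactly {1, 2, 3, 4, 5, 6, 7, 8} — 8 values for 8 variables — and 3 appears only in x's list, so x = 3.
The 7 still-open variables together cover exactly {1, 2, 4, 5, 6, 7, 8} — 7 values for 7 variables — and 4 appears only in t's list, so t = 4.
Among the 6 still-open variables, 5 fits only r (and all 6 values in {1, 2, 5, 6, 7, 8} must be used), so r = 5.
q and s between them cover only {6, 8} — a naked pair. Remove those values from u, v, w.
So 7 goes to v.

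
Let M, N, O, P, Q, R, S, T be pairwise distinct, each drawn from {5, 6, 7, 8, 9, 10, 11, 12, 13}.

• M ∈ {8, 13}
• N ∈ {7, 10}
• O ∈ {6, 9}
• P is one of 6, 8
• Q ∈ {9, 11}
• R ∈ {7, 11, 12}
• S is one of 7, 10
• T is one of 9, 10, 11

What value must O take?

Among the 8 variables, 12 fits only R (and all 8 values in {6, 7, 8, 9, 10, 11, 12, 13} must be used), so R = 12.
Among the 7 still-open variables, 13 fits only M (and all 7 values in {6, 7, 8, 9, 10, 11, 13} must be used), so M = 13.
Among the 6 still-open variables, 8 fits only P (and all 6 values in {6, 7, 8, 9, 10, 11} must be used), so P = 8.
Among the 5 still-open variables, 6 fits only O (and all 5 values in {6, 7, 9, 10, 11} must be used), so O = 6.

6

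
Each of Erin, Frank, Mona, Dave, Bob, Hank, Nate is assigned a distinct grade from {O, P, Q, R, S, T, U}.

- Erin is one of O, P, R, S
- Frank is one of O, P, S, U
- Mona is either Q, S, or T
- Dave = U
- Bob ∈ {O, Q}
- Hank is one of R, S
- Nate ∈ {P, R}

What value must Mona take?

Dave has just one choice, so Dave = U. Eliminate U elsewhere: Frank.
The 6 still-open variables draw from only 6 values {O, P, Q, R, S, T}, so each is used; only Mona can be T, hence Mona = T.

T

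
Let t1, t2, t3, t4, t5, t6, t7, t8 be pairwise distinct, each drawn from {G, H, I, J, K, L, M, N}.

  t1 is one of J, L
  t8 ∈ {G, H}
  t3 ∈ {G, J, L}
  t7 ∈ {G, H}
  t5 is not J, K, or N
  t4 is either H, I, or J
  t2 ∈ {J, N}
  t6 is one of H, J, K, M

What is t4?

The 8 variables together cover exactly {G, H, I, J, K, L, M, N} — 8 values for 8 variables — and K appears only in t6's list, so t6 = K.
Among the 7 still-open variables, M fits only t5 (and all 7 values in {G, H, I, J, L, M, N} must be used), so t5 = M.
Among the 6 still-open variables, I fits only t4 (and all 6 values in {G, H, I, J, L, N} must be used), so t4 = I.

I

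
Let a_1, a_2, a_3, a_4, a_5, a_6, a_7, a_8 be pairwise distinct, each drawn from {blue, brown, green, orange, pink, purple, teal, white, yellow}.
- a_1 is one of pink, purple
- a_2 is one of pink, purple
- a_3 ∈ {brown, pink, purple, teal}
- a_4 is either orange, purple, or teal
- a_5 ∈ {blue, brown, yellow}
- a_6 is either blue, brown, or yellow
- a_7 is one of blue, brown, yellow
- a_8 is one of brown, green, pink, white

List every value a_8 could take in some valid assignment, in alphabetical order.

green, white

a_1 and a_2 between them cover only {pink, purple} — a naked pair. Remove those values from a_3, a_4, a_8.
a_5, a_6, a_7 between them cover only {blue, brown, yellow} — a naked triple. Remove those values from a_3, a_8.
a_3 must be teal (only option left). Strike teal from a_4.
That leaves a_4 = orange.
No further eliminations apply; a_8 can still be any of green, white.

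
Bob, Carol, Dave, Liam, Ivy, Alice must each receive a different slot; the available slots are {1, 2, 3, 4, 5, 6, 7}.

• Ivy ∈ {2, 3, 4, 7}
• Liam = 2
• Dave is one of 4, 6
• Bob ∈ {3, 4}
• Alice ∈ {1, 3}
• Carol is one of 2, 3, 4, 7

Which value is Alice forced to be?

1

Liam must be 2 (only option left). Eliminate 2 elsewhere: Carol, Ivy.
Among the 5 still-open variables, 1 fits only Alice (and all 5 values in {1, 3, 4, 6, 7} must be used), so Alice = 1.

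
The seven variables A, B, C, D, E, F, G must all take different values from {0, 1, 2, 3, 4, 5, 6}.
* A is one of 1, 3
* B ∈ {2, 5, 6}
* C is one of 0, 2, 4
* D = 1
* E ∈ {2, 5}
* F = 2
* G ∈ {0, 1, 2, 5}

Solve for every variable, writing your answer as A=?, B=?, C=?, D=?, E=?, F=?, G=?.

A=3, B=6, C=4, D=1, E=5, F=2, G=0

D's domain is down to {1}, so D = 1. Strike 1 from A, G.
F must be 2 (only option left). Strike 2 from B, C, E, G.
A's domain is down to {3}, so A = 3.
E must be 5 (only option left). Eliminate 5 elsewhere: B, G.
G must be 0 (only option left). Remove 0 from C.
That leaves B = 6.
That leaves C = 4.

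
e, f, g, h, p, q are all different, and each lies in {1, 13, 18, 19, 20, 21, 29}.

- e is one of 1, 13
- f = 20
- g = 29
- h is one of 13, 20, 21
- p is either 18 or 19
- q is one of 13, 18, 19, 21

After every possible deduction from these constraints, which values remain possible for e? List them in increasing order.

f has just one choice, so f = 20. Eliminate 20 elsewhere: h.
That leaves g = 29.
No further eliminations apply; e can still be any of 1, 13.

1, 13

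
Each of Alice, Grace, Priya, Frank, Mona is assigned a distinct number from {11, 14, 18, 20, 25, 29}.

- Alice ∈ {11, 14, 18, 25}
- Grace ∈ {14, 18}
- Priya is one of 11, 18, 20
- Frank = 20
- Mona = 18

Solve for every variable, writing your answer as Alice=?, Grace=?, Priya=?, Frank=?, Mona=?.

Alice=25, Grace=14, Priya=11, Frank=20, Mona=18

Frank has just one choice, so Frank = 20. Strike 20 from Priya.
Mona's domain is down to {18}, so Mona = 18. Eliminate 18 elsewhere: Alice, Grace, Priya.
Grace must be 14 (only option left). So Alice can't be 14.
Priya must be 11 (only option left). Eliminate 11 elsewhere: Alice.
Alice's domain is down to {25}, so Alice = 25.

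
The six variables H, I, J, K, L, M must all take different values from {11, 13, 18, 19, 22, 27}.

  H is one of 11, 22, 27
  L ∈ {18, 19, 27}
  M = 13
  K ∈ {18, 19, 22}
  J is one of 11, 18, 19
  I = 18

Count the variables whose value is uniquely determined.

2

I has just one choice, so I = 18. Strike 18 from J, K, L.
M's domain is down to {13}, so M = 13.
Determined: I=18, M=13. The other variables each still have more than one consistent value. That makes 2.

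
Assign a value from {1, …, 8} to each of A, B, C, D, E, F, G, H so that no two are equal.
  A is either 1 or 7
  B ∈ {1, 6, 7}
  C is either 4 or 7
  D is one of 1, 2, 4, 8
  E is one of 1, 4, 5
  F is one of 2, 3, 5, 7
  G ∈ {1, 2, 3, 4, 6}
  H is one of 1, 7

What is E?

5

The 8 variables draw from only 8 values {1, 2, 3, 4, 5, 6, 7, 8}, so each is used; only D can be 8, hence D = 8.
A and H share exactly the 2 values {1, 7}; by pigeonhole those values go to them, so strike 1, 7 from B, C, E, F, G.
B must be 6 (only option left). So G can't be 6.
C's domain is down to {4}, so C = 4. So E, G can't be 4.
So E = 5.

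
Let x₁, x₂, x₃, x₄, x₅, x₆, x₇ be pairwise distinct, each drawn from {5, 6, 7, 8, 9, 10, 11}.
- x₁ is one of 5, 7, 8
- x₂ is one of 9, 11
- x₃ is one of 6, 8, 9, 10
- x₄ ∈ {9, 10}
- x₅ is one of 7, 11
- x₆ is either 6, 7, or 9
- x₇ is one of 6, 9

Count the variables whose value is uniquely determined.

The 7 variables draw from only 7 values {5, 6, 7, 8, 9, 10, 11}, so each is used; only x₁ can be 5, hence x₁ = 5.
The 6 still-open variables together cover exactly {6, 7, 8, 9, 10, 11} — 6 values for 6 variables — and 8 appears only in x₃'s list, so x₃ = 8.
The 5 still-open variables draw from only 5 values {6, 7, 9, 10, 11}, so each is used; only x₄ can be 10, hence x₄ = 10.
Determined: x₁=5, x₃=8, x₄=10. The other variables each still have more than one consistent value. That makes 3.

3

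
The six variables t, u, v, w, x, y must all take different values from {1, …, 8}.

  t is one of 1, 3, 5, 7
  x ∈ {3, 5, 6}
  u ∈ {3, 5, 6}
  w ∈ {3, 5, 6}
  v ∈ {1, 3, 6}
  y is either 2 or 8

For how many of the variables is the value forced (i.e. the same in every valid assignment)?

2

The 3 variables u, w, x are confined to {3, 5, 6}, which locks those values in; drop them from t, v.
v must be 1 (only option left). Eliminate 1 elsewhere: t.
t has just one choice, so t = 7.
Determined: t=7, v=1. The other variables each still have more than one consistent value. That makes 2.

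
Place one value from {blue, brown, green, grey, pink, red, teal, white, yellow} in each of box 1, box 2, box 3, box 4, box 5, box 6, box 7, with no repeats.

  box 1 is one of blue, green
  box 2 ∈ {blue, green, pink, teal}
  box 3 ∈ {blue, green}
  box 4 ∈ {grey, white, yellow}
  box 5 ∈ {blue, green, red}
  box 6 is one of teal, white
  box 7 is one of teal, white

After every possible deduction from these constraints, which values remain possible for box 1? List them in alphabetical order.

blue, green

The 2 variables box 1 and box 3 are confined to {blue, green}, which locks those values in; drop them from box 2, box 5.
box 5 must be red (only option left).
box 6 and box 7 between them cover only {teal, white} — a naked pair. Remove those values from box 2, box 4.
That leaves box 2 = pink.
No further eliminations apply; box 1 can still be any of blue, green.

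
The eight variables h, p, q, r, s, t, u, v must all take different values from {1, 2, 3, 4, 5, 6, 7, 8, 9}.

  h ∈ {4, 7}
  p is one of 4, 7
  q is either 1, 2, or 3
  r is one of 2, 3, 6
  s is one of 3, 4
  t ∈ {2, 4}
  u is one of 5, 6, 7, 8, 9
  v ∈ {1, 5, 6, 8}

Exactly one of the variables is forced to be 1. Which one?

q

The 2 variables h and p are confined to {4, 7}, which locks those values in; drop them from s, t, u.
s has just one choice, so s = 3. Strike 3 from q, r.
That leaves t = 2. So q, r can't be 2.
So 1 goes to q.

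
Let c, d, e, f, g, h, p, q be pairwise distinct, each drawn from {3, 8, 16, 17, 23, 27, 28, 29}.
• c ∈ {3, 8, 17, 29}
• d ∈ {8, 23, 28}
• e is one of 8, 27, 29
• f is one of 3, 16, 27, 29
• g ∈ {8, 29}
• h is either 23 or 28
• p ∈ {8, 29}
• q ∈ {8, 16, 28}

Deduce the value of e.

The 8 variables draw from only 8 values {3, 8, 16, 17, 23, 27, 28, 29}, so each is used; only c can be 17, hence c = 17.
Among the 7 still-open variables, 3 fits only f (and all 7 values in {3, 8, 16, 23, 27, 28, 29} must be used), so f = 3.
Among the 6 still-open variables, 16 fits only q (and all 6 values in {8, 16, 23, 27, 28, 29} must be used), so q = 16.
The 5 still-open variables together cover exactly {8, 23, 27, 28, 29} — 5 values for 5 variables — and 27 appears only in e's list, so e = 27.

27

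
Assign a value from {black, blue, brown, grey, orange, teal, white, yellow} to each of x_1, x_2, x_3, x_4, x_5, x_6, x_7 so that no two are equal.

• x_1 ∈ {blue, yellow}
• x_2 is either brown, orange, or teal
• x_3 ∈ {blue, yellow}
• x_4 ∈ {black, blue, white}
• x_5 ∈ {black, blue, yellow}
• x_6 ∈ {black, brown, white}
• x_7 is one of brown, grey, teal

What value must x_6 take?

brown

x_1 and x_3 between them cover only {blue, yellow} — a naked pair. Remove those values from x_4, x_5.
That leaves x_5 = black. Remove black from x_4, x_6.
That leaves x_4 = white. Eliminate white elsewhere: x_6.
So x_6 = brown.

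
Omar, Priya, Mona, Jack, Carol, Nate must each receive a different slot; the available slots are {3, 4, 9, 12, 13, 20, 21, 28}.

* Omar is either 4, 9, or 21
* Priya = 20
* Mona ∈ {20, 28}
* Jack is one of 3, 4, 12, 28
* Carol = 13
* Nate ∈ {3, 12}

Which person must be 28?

Priya has just one choice, so Priya = 20. Eliminate 20 elsewhere: Mona.
So 28 goes to Mona.

Mona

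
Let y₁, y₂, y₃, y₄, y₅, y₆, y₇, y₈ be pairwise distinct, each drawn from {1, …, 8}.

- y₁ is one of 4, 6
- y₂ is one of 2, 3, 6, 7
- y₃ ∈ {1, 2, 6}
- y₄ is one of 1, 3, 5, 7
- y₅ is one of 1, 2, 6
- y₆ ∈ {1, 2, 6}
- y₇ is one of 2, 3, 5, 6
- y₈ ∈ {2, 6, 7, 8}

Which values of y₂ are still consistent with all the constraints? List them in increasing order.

3, 7

The 8 variables draw from only 8 values {1, 2, 3, 4, 5, 6, 7, 8}, so each is used; only y₁ can be 4, hence y₁ = 4.
The 7 still-open variables together cover exactly {1, 2, 3, 5, 6, 7, 8} — 7 values for 7 variables — and 8 appears only in y₈'s list, so y₈ = 8.
y₃, y₅, y₆ between them cover only {1, 2, 6} — a naked triple. Remove those values from y₂, y₄, y₇.
No further eliminations apply; y₂ can still be any of 3, 7.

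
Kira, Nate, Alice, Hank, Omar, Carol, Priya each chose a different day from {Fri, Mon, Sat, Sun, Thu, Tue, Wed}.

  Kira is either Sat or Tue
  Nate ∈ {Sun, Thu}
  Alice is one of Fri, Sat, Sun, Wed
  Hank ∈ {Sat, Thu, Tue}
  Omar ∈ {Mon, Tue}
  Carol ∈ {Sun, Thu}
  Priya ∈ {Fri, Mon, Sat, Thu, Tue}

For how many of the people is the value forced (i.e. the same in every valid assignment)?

Among the 7 variables, Wed fits only Alice (and all 7 values in {Fri, Mon, Sat, Sun, Thu, Tue, Wed} must be used), so Alice = Wed.
The 6 still-open variables draw from only 6 values {Fri, Mon, Sat, Sun, Thu, Tue}, so each is used; only Priya can be Fri, hence Priya = Fri.
The 5 still-open variables draw from only 5 values {Mon, Sat, Sun, Thu, Tue}, so each is used; only Omar can be Mon, hence Omar = Mon.
Nate and Carol share exactly the 2 values {Sun, Thu}; by pigeonhole those values go to them, so strike Sun, Thu from Hank.
Determined: Alice=Wed, Omar=Mon, Priya=Fri. The other people each still have more than one consistent value. That makes 3.

3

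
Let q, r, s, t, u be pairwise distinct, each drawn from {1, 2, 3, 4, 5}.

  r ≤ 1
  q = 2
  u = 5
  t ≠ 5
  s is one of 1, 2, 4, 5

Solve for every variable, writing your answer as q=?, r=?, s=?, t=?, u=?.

q has just one choice, so q = 2. Eliminate 2 elsewhere: s, t.
r's domain is down to {1}, so r = 1. So s, t can't be 1.
u's domain is down to {5}, so u = 5. Eliminate 5 elsewhere: s.
That leaves s = 4. Strike 4 from t.
t has just one choice, so t = 3.

q=2, r=1, s=4, t=3, u=5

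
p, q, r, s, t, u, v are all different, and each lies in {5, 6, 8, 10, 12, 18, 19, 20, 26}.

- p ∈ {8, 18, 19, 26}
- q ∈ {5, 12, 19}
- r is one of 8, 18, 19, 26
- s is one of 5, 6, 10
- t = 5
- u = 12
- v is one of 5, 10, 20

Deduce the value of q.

t's domain is down to {5}, so t = 5. So q, s, v can't be 5.
u must be 12 (only option left). Eliminate 12 elsewhere: q.
So q = 19.

19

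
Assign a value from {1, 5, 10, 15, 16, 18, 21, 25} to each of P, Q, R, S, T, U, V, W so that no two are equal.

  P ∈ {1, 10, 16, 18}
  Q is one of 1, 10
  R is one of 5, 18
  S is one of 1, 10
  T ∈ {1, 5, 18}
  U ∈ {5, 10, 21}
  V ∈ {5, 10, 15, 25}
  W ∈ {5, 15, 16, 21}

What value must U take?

Among the 8 variables, 25 fits only V (and all 8 values in {1, 5, 10, 15, 16, 18, 21, 25} must be used), so V = 25.
Among the 7 still-open variables, 15 fits only W (and all 7 values in {1, 5, 10, 15, 16, 18, 21} must be used), so W = 15.
Among the 6 still-open variables, 16 fits only P (and all 6 values in {1, 5, 10, 16, 18, 21} must be used), so P = 16.
The 5 still-open variables together cover exactly {1, 5, 10, 18, 21} — 5 values for 5 variables — and 21 appears only in U's list, so U = 21.

21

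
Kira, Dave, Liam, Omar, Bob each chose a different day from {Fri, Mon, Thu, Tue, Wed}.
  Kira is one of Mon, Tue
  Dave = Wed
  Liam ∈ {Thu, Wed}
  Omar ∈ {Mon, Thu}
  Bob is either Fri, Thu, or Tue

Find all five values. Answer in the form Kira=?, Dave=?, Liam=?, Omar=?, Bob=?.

Dave's domain is down to {Wed}, so Dave = Wed. Strike Wed from Liam.
That leaves Liam = Thu. Strike Thu from Omar, Bob.
That leaves Omar = Mon. Eliminate Mon elsewhere: Kira.
Kira must be Tue (only option left). Remove Tue from Bob.
Bob must be Fri (only option left).

Kira=Tue, Dave=Wed, Liam=Thu, Omar=Mon, Bob=Fri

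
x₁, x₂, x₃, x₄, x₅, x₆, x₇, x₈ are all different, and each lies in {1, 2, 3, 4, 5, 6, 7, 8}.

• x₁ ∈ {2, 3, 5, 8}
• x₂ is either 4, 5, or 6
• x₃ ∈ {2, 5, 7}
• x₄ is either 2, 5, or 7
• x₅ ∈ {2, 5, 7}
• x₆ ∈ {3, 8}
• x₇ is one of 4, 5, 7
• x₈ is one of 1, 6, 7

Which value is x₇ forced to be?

4

Among the 8 variables, 1 fits only x₈ (and all 8 values in {1, 2, 3, 4, 5, 6, 7, 8} must be used), so x₈ = 1.
The 7 still-open variables together cover exactly {2, 3, 4, 5, 6, 7, 8} — 7 values for 7 variables — and 6 appears only in x₂'s list, so x₂ = 6.
The 6 still-open variables together cover exactly {2, 3, 4, 5, 7, 8} — 6 values for 6 variables — and 4 appears only in x₇'s list, so x₇ = 4.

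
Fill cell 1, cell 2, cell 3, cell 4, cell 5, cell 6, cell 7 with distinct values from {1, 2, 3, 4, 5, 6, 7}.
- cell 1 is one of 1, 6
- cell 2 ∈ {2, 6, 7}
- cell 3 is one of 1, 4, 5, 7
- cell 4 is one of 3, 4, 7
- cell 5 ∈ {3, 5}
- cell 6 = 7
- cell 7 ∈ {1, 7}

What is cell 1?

cell 6 must be 7 (only option left). Strike 7 from cell 2, cell 3, cell 4, cell 7.
cell 7 has just one choice, so cell 7 = 1. So cell 1, cell 3 can't be 1.
So cell 1 = 6.

6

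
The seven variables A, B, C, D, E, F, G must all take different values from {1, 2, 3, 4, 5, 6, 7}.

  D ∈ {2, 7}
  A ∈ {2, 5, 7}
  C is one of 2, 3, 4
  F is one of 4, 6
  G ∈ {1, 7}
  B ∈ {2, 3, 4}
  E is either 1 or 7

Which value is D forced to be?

The 7 variables draw from only 7 values {1, 2, 3, 4, 5, 6, 7}, so each is used; only A can be 5, hence A = 5.
Among the 6 still-open variables, 6 fits only F (and all 6 values in {1, 2, 3, 4, 6, 7} must be used), so F = 6.
The 2 variables E and G are confined to {1, 7}, which locks those values in; drop them from D.
So D = 2.

2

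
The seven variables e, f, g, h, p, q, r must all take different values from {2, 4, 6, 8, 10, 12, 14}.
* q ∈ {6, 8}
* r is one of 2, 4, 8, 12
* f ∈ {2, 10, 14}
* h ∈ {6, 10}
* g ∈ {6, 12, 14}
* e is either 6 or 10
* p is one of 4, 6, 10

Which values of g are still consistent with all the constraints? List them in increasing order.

e and h between them cover only {6, 10} — a naked pair. Remove those values from f, g, p, q.
p's domain is down to {4}, so p = 4. Strike 4 from r.
That leaves q = 8. Remove 8 from r.
No further eliminations apply; g can still be any of 12, 14.

12, 14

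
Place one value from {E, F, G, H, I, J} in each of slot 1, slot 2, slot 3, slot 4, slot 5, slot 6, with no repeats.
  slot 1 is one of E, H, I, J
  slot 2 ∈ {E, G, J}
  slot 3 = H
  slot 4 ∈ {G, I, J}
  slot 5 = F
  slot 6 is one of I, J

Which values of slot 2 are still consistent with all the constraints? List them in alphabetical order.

E, G, J

slot 3 must be H (only option left). So slot 1 can't be H.
slot 5 must be F (only option left).
No further eliminations apply; slot 2 can still be any of E, G, J.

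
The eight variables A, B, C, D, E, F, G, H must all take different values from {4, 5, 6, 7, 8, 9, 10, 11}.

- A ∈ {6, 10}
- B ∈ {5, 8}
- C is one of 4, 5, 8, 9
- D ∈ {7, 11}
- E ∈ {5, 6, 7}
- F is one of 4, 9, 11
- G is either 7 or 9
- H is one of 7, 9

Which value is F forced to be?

Among the 8 variables, 10 fits only A (and all 8 values in {4, 5, 6, 7, 8, 9, 10, 11} must be used), so A = 10.
Among the 7 still-open variables, 6 fits only E (and all 7 values in {4, 5, 6, 7, 8, 9, 11} must be used), so E = 6.
The 2 variables G and H are confined to {7, 9}, which locks those values in; drop them from C, D, F.
That leaves D = 11. Strike 11 from F.
So F = 4.

4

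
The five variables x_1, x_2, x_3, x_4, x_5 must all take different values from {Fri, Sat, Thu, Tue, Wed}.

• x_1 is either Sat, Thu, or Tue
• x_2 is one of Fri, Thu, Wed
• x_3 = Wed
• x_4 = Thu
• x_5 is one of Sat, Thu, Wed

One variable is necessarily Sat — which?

x_3 must be Wed (only option left). Remove Wed from x_2, x_5.
That leaves x_4 = Thu. Eliminate Thu elsewhere: x_1, x_2, x_5.
So Sat goes to x_5.

x_5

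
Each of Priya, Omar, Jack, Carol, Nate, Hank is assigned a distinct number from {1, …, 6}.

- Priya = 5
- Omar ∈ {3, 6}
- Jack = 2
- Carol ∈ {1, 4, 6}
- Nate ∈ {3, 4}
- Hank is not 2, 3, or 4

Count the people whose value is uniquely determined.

2

Priya has just one choice, so Priya = 5. Eliminate 5 elsewhere: Hank.
Jack's domain is down to {2}, so Jack = 2.
Determined: Priya=5, Jack=2. The other people each still have more than one consistent value. That makes 2.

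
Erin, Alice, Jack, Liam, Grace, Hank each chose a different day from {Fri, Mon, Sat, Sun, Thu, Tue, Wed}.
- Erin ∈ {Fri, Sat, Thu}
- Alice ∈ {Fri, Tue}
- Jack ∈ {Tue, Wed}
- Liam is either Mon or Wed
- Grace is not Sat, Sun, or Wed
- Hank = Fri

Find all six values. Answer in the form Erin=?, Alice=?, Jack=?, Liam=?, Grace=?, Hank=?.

Erin=Sat, Alice=Tue, Jack=Wed, Liam=Mon, Grace=Thu, Hank=Fri

Hank must be Fri (only option left). Remove Fri from Erin, Alice, Grace.
Alice must be Tue (only option left). Remove Tue from Jack, Grace.
Jack's domain is down to {Wed}, so Jack = Wed. So Liam can't be Wed.
Liam must be Mon (only option left). So Grace can't be Mon.
That leaves Grace = Thu. Strike Thu from Erin.
Erin has just one choice, so Erin = Sat.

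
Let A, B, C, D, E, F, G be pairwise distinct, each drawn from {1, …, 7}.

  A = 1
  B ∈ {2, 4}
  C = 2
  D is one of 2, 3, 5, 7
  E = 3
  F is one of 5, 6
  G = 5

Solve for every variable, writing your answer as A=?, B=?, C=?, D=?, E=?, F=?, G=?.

A must be 1 (only option left).
C has just one choice, so C = 2. Strike 2 from B, D.
E has just one choice, so E = 3. Eliminate 3 elsewhere: D.
That leaves G = 5. Eliminate 5 elsewhere: D, F.
That leaves B = 4.
That leaves D = 7.
That leaves F = 6.

A=1, B=4, C=2, D=7, E=3, F=6, G=5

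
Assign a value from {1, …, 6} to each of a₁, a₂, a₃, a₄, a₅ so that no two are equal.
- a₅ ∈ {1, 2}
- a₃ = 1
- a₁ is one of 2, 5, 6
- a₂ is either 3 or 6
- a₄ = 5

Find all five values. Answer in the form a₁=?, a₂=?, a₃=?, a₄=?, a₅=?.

a₁=6, a₂=3, a₃=1, a₄=5, a₅=2

a₃'s domain is down to {1}, so a₃ = 1. Strike 1 from a₅.
That leaves a₄ = 5. Strike 5 from a₁.
That leaves a₅ = 2. Strike 2 from a₁.
That leaves a₁ = 6. So a₂ can't be 6.
That leaves a₂ = 3.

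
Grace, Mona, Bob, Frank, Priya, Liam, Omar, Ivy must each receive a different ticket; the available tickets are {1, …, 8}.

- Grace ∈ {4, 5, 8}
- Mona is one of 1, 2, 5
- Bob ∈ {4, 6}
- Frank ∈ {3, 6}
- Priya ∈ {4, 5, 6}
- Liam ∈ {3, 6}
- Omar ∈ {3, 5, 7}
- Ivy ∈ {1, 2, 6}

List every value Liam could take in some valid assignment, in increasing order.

The 8 variables draw from only 8 values {1, 2, 3, 4, 5, 6, 7, 8}, so each is used; only Omar can be 7, hence Omar = 7.
Among the 7 still-open variables, 8 fits only Grace (and all 7 values in {1, 2, 3, 4, 5, 6, 8} must be used), so Grace = 8.
Frank and Liam between them cover only {3, 6} — a naked pair. Remove those values from Bob, Priya, Ivy.
Bob's domain is down to {4}, so Bob = 4. Eliminate 4 elsewhere: Priya.
Priya's domain is down to {5}, so Priya = 5. Eliminate 5 elsewhere: Mona.
No further eliminations apply; Liam can still be any of 3, 6.

3, 6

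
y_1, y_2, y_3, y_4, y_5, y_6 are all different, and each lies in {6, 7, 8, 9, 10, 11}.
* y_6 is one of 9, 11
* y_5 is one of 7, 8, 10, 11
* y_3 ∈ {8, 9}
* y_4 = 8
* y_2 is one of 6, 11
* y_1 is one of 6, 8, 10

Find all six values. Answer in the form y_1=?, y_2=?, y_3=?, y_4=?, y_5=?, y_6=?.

y_4's domain is down to {8}, so y_4 = 8. Eliminate 8 elsewhere: y_1, y_3, y_5.
y_3 has just one choice, so y_3 = 9. So y_6 can't be 9.
y_6 has just one choice, so y_6 = 11. Eliminate 11 elsewhere: y_2, y_5.
y_2's domain is down to {6}, so y_2 = 6. Strike 6 from y_1.
y_1 has just one choice, so y_1 = 10. So y_5 can't be 10.
y_5 must be 7 (only option left).

y_1=10, y_2=6, y_3=9, y_4=8, y_5=7, y_6=11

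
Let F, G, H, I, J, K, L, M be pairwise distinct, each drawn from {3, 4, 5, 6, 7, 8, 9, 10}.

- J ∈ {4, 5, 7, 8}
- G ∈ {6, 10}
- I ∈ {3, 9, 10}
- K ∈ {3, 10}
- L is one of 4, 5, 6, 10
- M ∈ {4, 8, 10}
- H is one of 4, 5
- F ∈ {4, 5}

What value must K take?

3

Among the 8 variables, 7 fits only J (and all 8 values in {3, 4, 5, 6, 7, 8, 9, 10} must be used), so J = 7.
The 7 still-open variables draw from only 7 values {3, 4, 5, 6, 8, 9, 10}, so each is used; only M can be 8, hence M = 8.
The 6 still-open variables together cover exactly {3, 4, 5, 6, 9, 10} — 6 values for 6 variables — and 9 appears only in I's list, so I = 9.
Among the 5 still-open variables, 3 fits only K (and all 5 values in {3, 4, 5, 6, 10} must be used), so K = 3.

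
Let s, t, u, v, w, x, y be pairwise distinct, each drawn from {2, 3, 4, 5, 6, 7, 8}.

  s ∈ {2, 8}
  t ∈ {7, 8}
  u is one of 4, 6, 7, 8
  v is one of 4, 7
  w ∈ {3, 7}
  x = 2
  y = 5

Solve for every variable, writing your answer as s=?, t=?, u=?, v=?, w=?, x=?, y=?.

x has just one choice, so x = 2. Eliminate 2 elsewhere: s.
y has just one choice, so y = 5.
s's domain is down to {8}, so s = 8. Remove 8 from t, u.
t must be 7 (only option left). So u, v, w can't be 7.
v has just one choice, so v = 4. Remove 4 from u.
w has just one choice, so w = 3.
u has just one choice, so u = 6.

s=8, t=7, u=6, v=4, w=3, x=2, y=5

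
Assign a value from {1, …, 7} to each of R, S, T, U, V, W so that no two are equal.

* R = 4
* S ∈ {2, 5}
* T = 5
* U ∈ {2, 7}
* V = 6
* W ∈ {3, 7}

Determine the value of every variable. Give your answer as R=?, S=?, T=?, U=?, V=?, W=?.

R must be 4 (only option left).
T has just one choice, so T = 5. Eliminate 5 elsewhere: S.
V's domain is down to {6}, so V = 6.
That leaves S = 2. Eliminate 2 elsewhere: U.
That leaves U = 7. Strike 7 from W.
That leaves W = 3.

R=4, S=2, T=5, U=7, V=6, W=3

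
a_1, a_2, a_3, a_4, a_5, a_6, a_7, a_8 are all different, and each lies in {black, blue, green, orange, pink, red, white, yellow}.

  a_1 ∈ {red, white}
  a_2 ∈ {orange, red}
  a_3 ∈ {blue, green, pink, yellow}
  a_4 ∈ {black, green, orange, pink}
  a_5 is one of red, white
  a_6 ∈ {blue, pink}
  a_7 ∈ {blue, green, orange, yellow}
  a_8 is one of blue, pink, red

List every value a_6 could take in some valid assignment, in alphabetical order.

blue, pink

The 8 variables together cover exactly {black, blue, green, orange, pink, red, white, yellow} — 8 values for 8 variables — and black appears only in a_4's list, so a_4 = black.
a_1 and a_5 share exactly the 2 values {red, white}; by pigeonhole those values go to them, so strike red, white from a_2, a_8.
a_2's domain is down to {orange}, so a_2 = orange. Strike orange from a_7.
The 2 variables a_6 and a_8 are confined to {blue, pink}, which locks those values in; drop them from a_3, a_7.
No further eliminations apply; a_6 can still be any of blue, pink.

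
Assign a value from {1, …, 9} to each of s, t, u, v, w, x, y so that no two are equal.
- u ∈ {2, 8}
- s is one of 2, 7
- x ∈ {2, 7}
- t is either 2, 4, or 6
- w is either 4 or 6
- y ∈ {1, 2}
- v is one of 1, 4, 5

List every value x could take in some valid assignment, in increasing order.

2, 7

Among the 7 variables, 5 fits only v (and all 7 values in {1, 2, 4, 5, 6, 7, 8} must be used), so v = 5.
The 6 still-open variables together cover exactly {1, 2, 4, 6, 7, 8} — 6 values for 6 variables — and 1 appears only in y's list, so y = 1.
Among the 5 still-open variables, 8 fits only u (and all 5 values in {2, 4, 6, 7, 8} must be used), so u = 8.
The 2 variables s and x are confined to {2, 7}, which locks those values in; drop them from t.
No further eliminations apply; x can still be any of 2, 7.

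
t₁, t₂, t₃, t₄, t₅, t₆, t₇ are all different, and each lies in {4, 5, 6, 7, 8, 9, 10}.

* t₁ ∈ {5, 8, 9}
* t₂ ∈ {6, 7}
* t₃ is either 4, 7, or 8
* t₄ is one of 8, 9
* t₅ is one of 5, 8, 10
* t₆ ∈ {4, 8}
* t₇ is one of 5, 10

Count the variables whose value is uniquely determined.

The 7 variables together cover exactly {4, 5, 6, 7, 8, 9, 10} — 7 values for 7 variables — and 6 appears only in t₂'s list, so t₂ = 6.
The 6 still-open variables draw from only 6 values {4, 5, 7, 8, 9, 10}, so each is used; only t₃ can be 7, hence t₃ = 7.
The 5 still-open variables draw from only 5 values {4, 5, 8, 9, 10}, so each is used; only t₆ can be 4, hence t₆ = 4.
Determined: t₂=6, t₃=7, t₆=4. The other variables each still have more than one consistent value. That makes 3.

3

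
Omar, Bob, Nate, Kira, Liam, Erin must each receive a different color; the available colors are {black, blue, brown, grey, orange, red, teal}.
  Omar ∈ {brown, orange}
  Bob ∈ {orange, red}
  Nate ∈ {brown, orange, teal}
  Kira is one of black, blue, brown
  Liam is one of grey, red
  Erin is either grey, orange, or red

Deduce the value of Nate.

Bob, Liam, Erin share exactly the 3 values {grey, orange, red}; by pigeonhole those values go to them, so strike grey, orange, red from Omar, Nate.
Omar's domain is down to {brown}, so Omar = brown. Strike brown from Nate, Kira.
So Nate = teal.

teal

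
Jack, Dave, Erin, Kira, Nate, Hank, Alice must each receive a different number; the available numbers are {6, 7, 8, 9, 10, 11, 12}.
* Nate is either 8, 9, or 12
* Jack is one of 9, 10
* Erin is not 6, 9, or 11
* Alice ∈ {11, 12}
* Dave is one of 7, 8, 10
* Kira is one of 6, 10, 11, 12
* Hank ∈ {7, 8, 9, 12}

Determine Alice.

The 7 variables together cover exactly {6, 7, 8, 9, 10, 11, 12} — 7 values for 7 variables — and 6 appears only in Kira's list, so Kira = 6.
Among the 6 still-open variables, 11 fits only Alice (and all 6 values in {7, 8, 9, 10, 11, 12} must be used), so Alice = 11.

11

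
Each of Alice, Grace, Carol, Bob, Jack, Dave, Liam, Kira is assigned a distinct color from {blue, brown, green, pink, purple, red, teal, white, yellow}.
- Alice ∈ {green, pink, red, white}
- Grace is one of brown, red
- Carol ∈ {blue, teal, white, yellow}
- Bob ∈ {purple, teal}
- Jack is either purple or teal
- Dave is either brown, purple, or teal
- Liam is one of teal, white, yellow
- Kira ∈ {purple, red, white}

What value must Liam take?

The 2 variables Bob and Jack are confined to {purple, teal}, which locks those values in; drop them from Carol, Dave, Liam, Kira.
Dave's domain is down to {brown}, so Dave = brown. So Grace can't be brown.
Grace's domain is down to {red}, so Grace = red. Strike red from Alice, Kira.
Kira's domain is down to {white}, so Kira = white. Remove white from Alice, Carol, Liam.
So Liam = yellow.

yellow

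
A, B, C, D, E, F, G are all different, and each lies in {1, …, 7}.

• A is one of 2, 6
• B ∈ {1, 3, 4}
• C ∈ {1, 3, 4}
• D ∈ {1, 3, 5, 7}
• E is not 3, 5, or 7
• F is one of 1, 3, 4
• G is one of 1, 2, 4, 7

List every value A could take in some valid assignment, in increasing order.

Among the 7 variables, 5 fits only D (and all 7 values in {1, 2, 3, 4, 5, 6, 7} must be used), so D = 5.
Among the 6 still-open variables, 7 fits only G (and all 6 values in {1, 2, 3, 4, 6, 7} must be used), so G = 7.
B, C, F share exactly the 3 values {1, 3, 4}; by pigeonhole those values go to them, so strike 1, 3, 4 from E.
No further eliminations apply; A can still be any of 2, 6.

2, 6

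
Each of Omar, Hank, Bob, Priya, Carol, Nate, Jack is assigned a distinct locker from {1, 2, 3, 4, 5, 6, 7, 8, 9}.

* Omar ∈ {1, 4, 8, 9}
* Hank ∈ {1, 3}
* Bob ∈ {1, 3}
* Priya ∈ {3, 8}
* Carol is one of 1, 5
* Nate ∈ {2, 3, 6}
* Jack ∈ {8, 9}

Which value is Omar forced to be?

4

Hank and Bob share exactly the 2 values {1, 3}; by pigeonhole those values go to them, so strike 1, 3 from Omar, Priya, Carol, Nate.
Priya has just one choice, so Priya = 8. So Omar, Jack can't be 8.
Carol has just one choice, so Carol = 5.
Jack's domain is down to {9}, so Jack = 9. Remove 9 from Omar.
So Omar = 4.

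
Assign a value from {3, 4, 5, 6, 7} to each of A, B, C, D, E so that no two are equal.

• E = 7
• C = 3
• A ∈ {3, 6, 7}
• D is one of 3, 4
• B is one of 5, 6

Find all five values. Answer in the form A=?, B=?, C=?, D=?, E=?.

C's domain is down to {3}, so C = 3. Strike 3 from A, D.
D must be 4 (only option left).
That leaves E = 7. Eliminate 7 elsewhere: A.
A has just one choice, so A = 6. Strike 6 from B.
That leaves B = 5.

A=6, B=5, C=3, D=4, E=7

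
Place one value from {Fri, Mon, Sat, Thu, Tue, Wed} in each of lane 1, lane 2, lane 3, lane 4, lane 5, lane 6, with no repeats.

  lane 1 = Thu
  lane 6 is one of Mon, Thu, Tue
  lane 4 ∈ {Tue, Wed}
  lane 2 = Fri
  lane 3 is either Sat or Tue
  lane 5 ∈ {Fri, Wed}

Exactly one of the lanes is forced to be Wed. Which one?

lane 5

lane 1 has just one choice, so lane 1 = Thu. Eliminate Thu elsewhere: lane 6.
lane 2's domain is down to {Fri}, so lane 2 = Fri. So lane 5 can't be Fri.
So Wed goes to lane 5.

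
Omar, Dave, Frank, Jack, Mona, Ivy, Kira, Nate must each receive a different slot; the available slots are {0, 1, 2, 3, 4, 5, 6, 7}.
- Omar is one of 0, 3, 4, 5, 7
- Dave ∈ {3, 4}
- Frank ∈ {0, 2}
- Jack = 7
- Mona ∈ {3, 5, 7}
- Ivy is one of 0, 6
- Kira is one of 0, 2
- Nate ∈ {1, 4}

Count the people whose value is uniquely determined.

3

Jack has just one choice, so Jack = 7. So Omar, Mona can't be 7.
The 7 still-open variables draw from only 7 values {0, 1, 2, 3, 4, 5, 6}, so each is used; only Nate can be 1, hence Nate = 1.
The 6 still-open variables together cover exactly {0, 2, 3, 4, 5, 6} — 6 values for 6 variables — and 6 appears only in Ivy's list, so Ivy = 6.
The 2 variables Frank and Kira are confined to {0, 2}, which locks those values in; drop them from Omar.
Determined: Jack=7, Ivy=6, Nate=1. The other people each still have more than one consistent value. That makes 3.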